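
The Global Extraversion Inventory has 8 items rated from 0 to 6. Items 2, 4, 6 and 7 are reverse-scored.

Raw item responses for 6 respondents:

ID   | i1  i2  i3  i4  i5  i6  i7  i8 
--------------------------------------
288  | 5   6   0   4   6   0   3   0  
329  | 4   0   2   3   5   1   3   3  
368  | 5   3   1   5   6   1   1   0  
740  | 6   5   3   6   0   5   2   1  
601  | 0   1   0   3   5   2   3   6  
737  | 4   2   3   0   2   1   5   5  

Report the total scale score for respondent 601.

Respondent 601 raw: 0, 1, 0, 3, 5, 2, 3, 6.
Reverse-coded (reversed = (0+6) − raw = 6 − raw):
  item 1: 0
  item 2: 6 − 1 = 5
  item 3: 0
  item 4: 6 − 3 = 3
  item 5: 5
  item 6: 6 − 2 = 4
  item 7: 6 − 3 = 3
  item 8: 6
Sum = 0 + 5 + 0 + 3 + 5 + 4 + 3 + 6 = 26

26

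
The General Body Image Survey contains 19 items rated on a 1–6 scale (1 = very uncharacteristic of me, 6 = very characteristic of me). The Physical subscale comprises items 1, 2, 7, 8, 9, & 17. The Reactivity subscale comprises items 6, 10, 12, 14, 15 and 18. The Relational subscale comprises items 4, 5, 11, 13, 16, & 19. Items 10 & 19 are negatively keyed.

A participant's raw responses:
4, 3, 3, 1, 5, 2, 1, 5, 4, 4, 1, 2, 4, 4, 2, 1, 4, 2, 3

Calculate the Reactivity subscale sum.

Reactivity items: 6, 10, 12, 14, 15, 18.
Of these, item 10 is negatively keyed; on a 1–6 scale, reversed = 7 − raw.
  item 6: 2
  item 10: 7 − 4 = 3
  item 12: 2
  item 14: 4
  item 15: 2
  item 18: 2
Sum = 2 + 3 + 2 + 4 + 2 + 2 = 15

15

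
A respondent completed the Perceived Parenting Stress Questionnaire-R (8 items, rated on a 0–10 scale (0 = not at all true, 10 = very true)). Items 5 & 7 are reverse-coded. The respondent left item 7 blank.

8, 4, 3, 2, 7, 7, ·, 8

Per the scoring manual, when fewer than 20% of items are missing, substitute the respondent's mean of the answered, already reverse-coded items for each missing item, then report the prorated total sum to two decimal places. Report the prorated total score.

Reverse-coded (reverse-coded value = 10 − response):
  item 5: 10 − 7 = 3
Completed scored items (7 of 8): 8, 4, 3, 2, 3, 7, 8; sum = 35.
Person mean = 35 / 7 ≈ 5.0000
Prorated total = (35 / 7) × 8 = 40.00 (to 2 dp)

40.00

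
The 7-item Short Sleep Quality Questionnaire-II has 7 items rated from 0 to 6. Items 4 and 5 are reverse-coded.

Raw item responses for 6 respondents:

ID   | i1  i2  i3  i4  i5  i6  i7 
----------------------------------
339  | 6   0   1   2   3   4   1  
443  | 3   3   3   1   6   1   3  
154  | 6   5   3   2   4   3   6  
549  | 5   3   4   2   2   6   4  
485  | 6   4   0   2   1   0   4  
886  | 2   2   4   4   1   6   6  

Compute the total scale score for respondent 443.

Respondent 443 raw: 3, 3, 3, 1, 6, 1, 3.
Reverse-coded (reversed = (0+6) − raw = 6 − raw):
  item 1: 3
  item 2: 3
  item 3: 3
  item 4: 6 − 1 = 5
  item 5: 6 − 6 = 0
  item 6: 1
  item 7: 3
Sum = 3 + 3 + 3 + 5 + 0 + 1 + 3 = 18

18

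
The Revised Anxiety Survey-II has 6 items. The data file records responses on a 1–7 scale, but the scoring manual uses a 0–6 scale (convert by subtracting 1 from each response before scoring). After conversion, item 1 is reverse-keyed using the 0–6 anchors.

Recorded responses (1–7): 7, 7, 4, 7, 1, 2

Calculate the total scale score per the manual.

Convert to 0–6: 6, 6, 3, 6, 0, 1
Reverse-coded (on a 0–6 scale, reversed = 6 − raw):
  item 1: 6 − 6 = 0
Scored: 0, 6, 3, 6, 0, 1
Total = 16

16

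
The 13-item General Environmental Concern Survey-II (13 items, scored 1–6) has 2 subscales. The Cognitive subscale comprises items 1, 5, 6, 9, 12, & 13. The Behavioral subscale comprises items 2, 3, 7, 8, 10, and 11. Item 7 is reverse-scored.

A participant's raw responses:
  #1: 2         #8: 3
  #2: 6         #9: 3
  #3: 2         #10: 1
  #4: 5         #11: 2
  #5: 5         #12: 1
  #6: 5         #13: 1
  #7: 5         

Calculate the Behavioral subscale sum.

Behavioral items: 2, 3, 7, 8, 10, 11.
Of these, item 7 is reverse-scored; on a 1–6 scale, reversed = 7 − raw.
  item 2: 6
  item 3: 2
  item 7: 7 − 5 = 2
  item 8: 3
  item 10: 1
  item 11: 2
Sum = 6 + 2 + 2 + 3 + 1 + 2 = 16

16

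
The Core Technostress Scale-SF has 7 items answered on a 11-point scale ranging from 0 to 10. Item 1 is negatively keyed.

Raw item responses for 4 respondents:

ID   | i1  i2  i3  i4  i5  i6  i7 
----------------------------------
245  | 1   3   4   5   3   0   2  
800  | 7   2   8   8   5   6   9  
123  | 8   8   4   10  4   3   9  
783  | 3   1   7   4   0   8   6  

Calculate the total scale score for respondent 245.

26

Respondent 245 raw: 1, 3, 4, 5, 3, 0, 2.
Reverse-coded (on a 0–10 scale, reversed = 10 − raw):
  item 1: 10 − 1 = 9
  item 2: 3
  item 3: 4
  item 4: 5
  item 5: 3
  item 6: 0
  item 7: 2
Sum = 9 + 3 + 4 + 5 + 3 + 0 + 2 = 26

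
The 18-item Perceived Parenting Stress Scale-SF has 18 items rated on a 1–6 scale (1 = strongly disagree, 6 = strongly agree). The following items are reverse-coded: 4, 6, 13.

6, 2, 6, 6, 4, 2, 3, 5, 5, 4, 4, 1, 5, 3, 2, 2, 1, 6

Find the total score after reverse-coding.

Raw sum = 67. Reverse-coded items: 4, 6, 13; their raw sum = 13.
Each reversal replaces raw with 7 − raw, changing the total by 7 − 2·raw per item.
Total = 67 + 3·7 − 2·13 = 67 + 21 − 26 = 62

62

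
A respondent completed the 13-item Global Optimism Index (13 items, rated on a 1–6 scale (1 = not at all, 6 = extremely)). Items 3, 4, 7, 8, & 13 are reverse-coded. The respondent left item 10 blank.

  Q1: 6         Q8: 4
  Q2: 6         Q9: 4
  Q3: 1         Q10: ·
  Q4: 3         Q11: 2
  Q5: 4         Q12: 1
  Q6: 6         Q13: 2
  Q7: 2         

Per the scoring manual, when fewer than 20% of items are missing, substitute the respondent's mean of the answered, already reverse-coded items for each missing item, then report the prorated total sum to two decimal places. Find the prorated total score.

56.33

Reverse-coded (reverse-coded value = 7 − response):
  item 3: 7 − 1 = 6
  item 4: 7 − 3 = 4
  item 7: 7 − 2 = 5
  item 8: 7 − 4 = 3
  item 13: 7 − 2 = 5
Completed scored items (12 of 13): 6, 6, 6, 4, 4, 6, 5, 3, 4, 2, 1, 5; sum = 52.
Person mean = 52 / 12 ≈ 4.3333
Prorated total = (52 / 12) × 13 = 56.33 (to 2 dp)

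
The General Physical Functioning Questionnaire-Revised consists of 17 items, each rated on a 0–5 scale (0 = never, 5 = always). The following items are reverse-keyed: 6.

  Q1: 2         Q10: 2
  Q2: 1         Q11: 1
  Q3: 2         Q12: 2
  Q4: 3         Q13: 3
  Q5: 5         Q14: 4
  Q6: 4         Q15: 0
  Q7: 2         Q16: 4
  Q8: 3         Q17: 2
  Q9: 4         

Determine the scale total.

41

Reversing item 6 with 5 − raw:
Total = 2 + 1 + 2 + 3 + 5 + (5−4) + 2 + 3 + 4 + 2 + 1 + 2 + 3 + 4 + 0 + 4 + 2
      = 2 + 1 + 2 + 3 + 5 + 1 + 2 + 3 + 4 + 2 + 1 + 2 + 3 + 4 + 0 + 4 + 2 = 41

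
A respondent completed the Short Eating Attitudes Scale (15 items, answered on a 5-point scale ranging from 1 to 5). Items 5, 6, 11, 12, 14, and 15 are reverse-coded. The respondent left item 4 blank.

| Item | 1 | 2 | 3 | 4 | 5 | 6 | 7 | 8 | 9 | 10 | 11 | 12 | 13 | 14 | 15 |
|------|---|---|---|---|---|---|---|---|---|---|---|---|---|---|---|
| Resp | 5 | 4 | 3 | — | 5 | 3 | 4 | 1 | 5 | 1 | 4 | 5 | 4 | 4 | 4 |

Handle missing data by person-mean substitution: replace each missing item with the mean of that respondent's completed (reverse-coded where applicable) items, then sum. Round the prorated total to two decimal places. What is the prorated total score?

Reverse-coded (reverse-coded value = 6 − response):
  item 5: 6 − 5 = 1
  item 6: 6 − 3 = 3
  item 11: 6 − 4 = 2
  item 12: 6 − 5 = 1
  item 14: 6 − 4 = 2
  item 15: 6 − 4 = 2
Completed scored items (14 of 15): 5, 4, 3, 1, 3, 4, 1, 5, 1, 2, 1, 4, 2, 2; sum = 38.
Person mean = 38 / 14 ≈ 2.7143
Prorated total = (38 / 14) × 15 = 40.71 (to 2 dp)

40.71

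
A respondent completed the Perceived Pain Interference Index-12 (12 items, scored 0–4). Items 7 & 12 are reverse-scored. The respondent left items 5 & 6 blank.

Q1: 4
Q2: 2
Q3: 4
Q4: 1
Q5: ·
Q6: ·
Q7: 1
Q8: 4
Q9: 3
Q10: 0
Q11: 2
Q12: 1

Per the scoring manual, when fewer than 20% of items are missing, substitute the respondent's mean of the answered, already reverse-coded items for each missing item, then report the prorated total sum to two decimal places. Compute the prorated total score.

Reverse-coded (on a 0–4 scale, reversed = 4 − raw):
  item 7: 4 − 1 = 3
  item 12: 4 − 1 = 3
Completed scored items (10 of 12): 4, 2, 4, 1, 3, 4, 3, 0, 2, 3; sum = 26.
Person mean = 26 / 10 ≈ 2.6000
Prorated total = (26 / 10) × 12 = 31.20 (to 2 dp)

31.20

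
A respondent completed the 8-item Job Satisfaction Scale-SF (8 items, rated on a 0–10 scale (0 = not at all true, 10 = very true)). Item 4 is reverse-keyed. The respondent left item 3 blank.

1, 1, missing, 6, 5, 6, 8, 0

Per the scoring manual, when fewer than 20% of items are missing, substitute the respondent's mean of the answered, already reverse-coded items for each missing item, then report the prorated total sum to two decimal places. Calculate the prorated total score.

28.57

Reverse-coded (on a 0–10 scale, reversed = 10 − raw):
  item 4: 10 − 6 = 4
Completed scored items (7 of 8): 1, 1, 4, 5, 6, 8, 0; sum = 25.
Person mean = 25 / 7 ≈ 3.5714
Prorated total = (25 / 7) × 8 = 28.57 (to 2 dp)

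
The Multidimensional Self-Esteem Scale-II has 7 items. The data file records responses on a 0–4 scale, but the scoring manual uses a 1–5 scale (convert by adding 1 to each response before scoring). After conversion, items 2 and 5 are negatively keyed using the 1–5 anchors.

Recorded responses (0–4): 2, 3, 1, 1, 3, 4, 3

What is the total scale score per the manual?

Convert to 1–5: 3, 4, 2, 2, 4, 5, 4
Reverse-coded (reverse-coded value = 6 − response):
  item 2: 6 − 4 = 2
  item 5: 6 − 4 = 2
Scored: 3, 2, 2, 2, 2, 5, 4
Total = 20

20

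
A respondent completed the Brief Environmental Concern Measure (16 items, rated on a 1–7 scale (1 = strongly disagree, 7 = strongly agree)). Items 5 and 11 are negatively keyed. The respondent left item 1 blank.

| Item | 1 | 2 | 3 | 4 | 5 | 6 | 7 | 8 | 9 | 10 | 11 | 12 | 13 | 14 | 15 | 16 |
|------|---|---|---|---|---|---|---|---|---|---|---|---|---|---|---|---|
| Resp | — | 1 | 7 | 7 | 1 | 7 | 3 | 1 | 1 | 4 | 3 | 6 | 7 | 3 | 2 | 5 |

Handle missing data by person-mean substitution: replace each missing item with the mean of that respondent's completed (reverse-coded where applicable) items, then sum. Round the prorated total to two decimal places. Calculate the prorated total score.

70.40

Reverse-coded (reverse-coded value = 8 − response):
  item 5: 8 − 1 = 7
  item 11: 8 − 3 = 5
Completed scored items (15 of 16): 1, 7, 7, 7, 7, 3, 1, 1, 4, 5, 6, 7, 3, 2, 5; sum = 66.
Person mean = 66 / 15 ≈ 4.4000
Prorated total = (66 / 15) × 16 = 70.40 (to 2 dp)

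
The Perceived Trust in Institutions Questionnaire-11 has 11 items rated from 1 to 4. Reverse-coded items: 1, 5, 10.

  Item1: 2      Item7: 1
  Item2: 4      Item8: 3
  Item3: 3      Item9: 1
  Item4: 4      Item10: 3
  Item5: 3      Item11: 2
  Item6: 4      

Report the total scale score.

29

Reversing items 1, 5 and 10 with 5 − raw:
Total = (5−2) + 4 + 3 + 4 + (5−3) + 4 + 1 + 3 + 1 + (5−3) + 2
      = 3 + 4 + 3 + 4 + 2 + 4 + 1 + 3 + 1 + 2 + 2 = 29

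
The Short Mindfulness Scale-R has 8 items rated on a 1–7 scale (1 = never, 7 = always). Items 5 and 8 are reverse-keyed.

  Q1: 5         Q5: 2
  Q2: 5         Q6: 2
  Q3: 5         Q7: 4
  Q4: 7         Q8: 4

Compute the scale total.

38

Raw sum = 34. Reverse-keyed items: 5, 8; their raw sum = 6.
Each reversal replaces raw with 8 − raw, changing the total by 8 − 2·raw per item.
Total = 34 + 2·8 − 2·6 = 34 + 16 − 12 = 38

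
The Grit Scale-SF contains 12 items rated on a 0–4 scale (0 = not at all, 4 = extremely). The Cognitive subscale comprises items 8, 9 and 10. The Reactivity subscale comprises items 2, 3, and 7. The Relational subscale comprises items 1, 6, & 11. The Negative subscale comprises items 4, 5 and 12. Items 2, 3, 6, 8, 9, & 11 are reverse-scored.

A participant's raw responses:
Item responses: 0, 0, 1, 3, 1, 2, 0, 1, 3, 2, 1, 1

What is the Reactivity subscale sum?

7

Reactivity items: 2, 3, 7.
Of these, items 2 & 3 are reverse-scored; reversed = (0+4) − raw = 4 − raw.
  item 2: 4 − 0 = 4
  item 3: 4 − 1 = 3
  item 7: 0
Sum = 4 + 3 + 0 = 7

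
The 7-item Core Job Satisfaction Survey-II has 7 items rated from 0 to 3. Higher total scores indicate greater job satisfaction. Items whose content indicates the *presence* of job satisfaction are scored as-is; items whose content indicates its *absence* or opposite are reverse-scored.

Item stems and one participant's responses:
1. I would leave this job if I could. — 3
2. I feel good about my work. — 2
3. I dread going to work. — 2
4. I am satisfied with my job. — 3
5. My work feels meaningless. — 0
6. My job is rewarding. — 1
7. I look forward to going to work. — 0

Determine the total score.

Items 1, 3, 5 describe the absence/opposite of job satisfaction → reverse-score.
reverse-coded value = 3 − response.
  item 1: 3 − 3 = 0
  item 2: 2
  item 3: 3 − 2 = 1
  item 4: 3
  item 5: 3 − 0 = 3
  item 6: 1
  item 7: 0
Total = 0 + 2 + 1 + 3 + 3 + 1 + 0 = 10

10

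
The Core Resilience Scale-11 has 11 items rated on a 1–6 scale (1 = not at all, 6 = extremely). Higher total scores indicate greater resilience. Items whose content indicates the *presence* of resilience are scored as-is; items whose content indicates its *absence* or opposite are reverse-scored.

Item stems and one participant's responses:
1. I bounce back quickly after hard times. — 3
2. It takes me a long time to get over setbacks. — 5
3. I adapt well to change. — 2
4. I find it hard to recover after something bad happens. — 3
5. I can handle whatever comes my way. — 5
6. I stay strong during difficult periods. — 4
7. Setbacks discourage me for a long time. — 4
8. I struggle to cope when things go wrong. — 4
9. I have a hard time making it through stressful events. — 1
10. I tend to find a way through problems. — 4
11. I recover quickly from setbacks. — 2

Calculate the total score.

Items 2, 4, 7, 8, 9 describe the absence/opposite of resilience → reverse-score.
reverse-coded value = 7 − response.
  item 1: 3
  item 2: 7 − 5 = 2
  item 3: 2
  item 4: 7 − 3 = 4
  item 5: 5
  item 6: 4
  item 7: 7 − 4 = 3
  item 8: 7 − 4 = 3
  item 9: 7 − 1 = 6
  item 10: 4
  item 11: 2
Total = 3 + 2 + 2 + 4 + 5 + 4 + 3 + 3 + 6 + 4 + 2 = 38

38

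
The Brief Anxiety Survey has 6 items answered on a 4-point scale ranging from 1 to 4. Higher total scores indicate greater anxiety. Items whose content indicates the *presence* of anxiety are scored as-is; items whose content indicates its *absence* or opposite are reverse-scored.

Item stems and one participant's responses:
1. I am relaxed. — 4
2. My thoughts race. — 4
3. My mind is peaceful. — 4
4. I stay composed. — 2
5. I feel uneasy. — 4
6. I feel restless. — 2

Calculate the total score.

Items 1, 3, 4 describe the absence/opposite of anxiety → reverse-score.
reverse-coded value = 5 − response.
  item 1: 5 − 4 = 1
  item 2: 4
  item 3: 5 − 4 = 1
  item 4: 5 − 2 = 3
  item 5: 4
  item 6: 2
Total = 1 + 4 + 1 + 3 + 4 + 2 = 15

15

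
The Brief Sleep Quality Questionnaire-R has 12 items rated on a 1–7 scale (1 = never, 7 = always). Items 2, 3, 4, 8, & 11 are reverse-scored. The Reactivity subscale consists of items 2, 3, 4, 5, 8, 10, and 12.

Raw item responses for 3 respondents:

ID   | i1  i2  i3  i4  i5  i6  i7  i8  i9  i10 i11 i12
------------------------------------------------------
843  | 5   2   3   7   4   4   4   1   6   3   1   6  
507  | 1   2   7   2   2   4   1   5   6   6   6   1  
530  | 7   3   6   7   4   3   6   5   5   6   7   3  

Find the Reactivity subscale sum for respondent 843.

Respondent 843 raw: 5, 2, 3, 7, 4, 4, 4, 1, 6, 3, 1, 6.
Reactivity items: 2, 3, 4, 5, 8, 10, 12.
Reverse-coded (reverse-coded value = 8 − response):
  item 2: 8 − 2 = 6
  item 3: 8 − 3 = 5
  item 4: 8 − 7 = 1
  item 5: 4
  item 8: 8 − 1 = 7
  item 10: 3
  item 12: 6
Sum = 6 + 5 + 1 + 4 + 7 + 3 + 6 = 32

32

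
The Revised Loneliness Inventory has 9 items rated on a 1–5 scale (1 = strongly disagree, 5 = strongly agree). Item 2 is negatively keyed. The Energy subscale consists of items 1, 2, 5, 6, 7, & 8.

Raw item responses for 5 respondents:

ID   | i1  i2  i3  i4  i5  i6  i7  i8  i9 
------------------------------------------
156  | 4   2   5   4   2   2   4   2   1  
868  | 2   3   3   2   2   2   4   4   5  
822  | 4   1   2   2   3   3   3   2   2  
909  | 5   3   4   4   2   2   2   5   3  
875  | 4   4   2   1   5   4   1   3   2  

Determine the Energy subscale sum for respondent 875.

19

Respondent 875 raw: 4, 4, 2, 1, 5, 4, 1, 3, 2.
Energy items: 1, 2, 5, 6, 7, 8.
Reverse-coded (reverse-coded value = 6 − response):
  item 1: 4
  item 2: 6 − 4 = 2
  item 5: 5
  item 6: 4
  item 7: 1
  item 8: 3
Sum = 4 + 2 + 5 + 4 + 1 + 3 = 19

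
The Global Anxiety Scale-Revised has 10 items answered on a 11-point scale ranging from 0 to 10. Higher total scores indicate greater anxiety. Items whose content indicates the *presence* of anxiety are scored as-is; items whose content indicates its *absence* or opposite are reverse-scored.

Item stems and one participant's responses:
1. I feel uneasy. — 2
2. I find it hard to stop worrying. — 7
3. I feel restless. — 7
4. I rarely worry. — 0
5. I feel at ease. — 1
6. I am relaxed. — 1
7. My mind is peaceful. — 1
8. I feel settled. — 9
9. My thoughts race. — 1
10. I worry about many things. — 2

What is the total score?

57

Items 4, 5, 6, 7, 8 describe the absence/opposite of anxiety → reverse-score.
reverse-coded value = 10 − response.
  item 1: 2
  item 2: 7
  item 3: 7
  item 4: 10 − 0 = 10
  item 5: 10 − 1 = 9
  item 6: 10 − 1 = 9
  item 7: 10 − 1 = 9
  item 8: 10 − 9 = 1
  item 9: 1
  item 10: 2
Total = 2 + 7 + 7 + 10 + 9 + 9 + 9 + 1 + 1 + 2 = 57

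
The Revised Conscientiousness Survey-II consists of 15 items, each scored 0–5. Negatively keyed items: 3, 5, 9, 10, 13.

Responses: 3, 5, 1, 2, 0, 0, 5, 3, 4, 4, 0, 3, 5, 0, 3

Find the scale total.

Negatively keyed items use 5 − raw:
  item 3: 5 − 1 = 4
  item 5: 5 − 0 = 5
  item 9: 5 − 4 = 1
  item 10: 5 − 4 = 1
  item 13: 5 − 5 = 0
Scored items: 3, 5, 4, 2, 5, 0, 5, 3, 1, 1, 0, 3, 0, 0, 3
Total = 3 + 5 + 4 + 2 + 5 + 0 + 5 + 3 + 1 + 1 + 0 + 3 + 0 + 0 + 3 = 35

35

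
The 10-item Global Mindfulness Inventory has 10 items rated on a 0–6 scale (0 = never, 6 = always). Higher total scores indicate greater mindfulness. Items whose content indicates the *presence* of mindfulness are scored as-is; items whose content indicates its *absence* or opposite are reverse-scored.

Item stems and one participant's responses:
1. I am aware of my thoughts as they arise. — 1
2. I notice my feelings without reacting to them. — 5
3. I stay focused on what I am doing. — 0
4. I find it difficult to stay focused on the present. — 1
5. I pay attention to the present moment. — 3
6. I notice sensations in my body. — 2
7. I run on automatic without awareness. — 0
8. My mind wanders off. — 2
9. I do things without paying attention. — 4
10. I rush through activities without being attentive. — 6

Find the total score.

Items 4, 7, 8, 9, 10 describe the absence/opposite of mindfulness → reverse-score.
reverse-coded value = 6 − response.
  item 1: 1
  item 2: 5
  item 3: 0
  item 4: 6 − 1 = 5
  item 5: 3
  item 6: 2
  item 7: 6 − 0 = 6
  item 8: 6 − 2 = 4
  item 9: 6 − 4 = 2
  item 10: 6 − 6 = 0
Total = 1 + 5 + 0 + 5 + 3 + 2 + 6 + 4 + 2 + 0 = 28

28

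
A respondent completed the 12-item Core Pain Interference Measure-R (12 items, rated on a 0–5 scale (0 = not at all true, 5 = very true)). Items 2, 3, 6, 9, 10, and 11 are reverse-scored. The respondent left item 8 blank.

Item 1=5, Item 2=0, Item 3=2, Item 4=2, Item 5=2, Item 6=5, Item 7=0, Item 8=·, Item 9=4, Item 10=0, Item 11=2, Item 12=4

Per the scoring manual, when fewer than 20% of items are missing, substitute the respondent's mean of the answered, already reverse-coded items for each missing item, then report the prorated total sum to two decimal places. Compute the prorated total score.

Reverse-coded (on a 0–5 scale, reversed = 5 − raw):
  item 2: 5 − 0 = 5
  item 3: 5 − 2 = 3
  item 6: 5 − 5 = 0
  item 9: 5 − 4 = 1
  item 10: 5 − 0 = 5
  item 11: 5 − 2 = 3
Completed scored items (11 of 12): 5, 5, 3, 2, 2, 0, 0, 1, 5, 3, 4; sum = 30.
Person mean = 30 / 11 ≈ 2.7273
Prorated total = (30 / 11) × 12 = 32.73 (to 2 dp)

32.73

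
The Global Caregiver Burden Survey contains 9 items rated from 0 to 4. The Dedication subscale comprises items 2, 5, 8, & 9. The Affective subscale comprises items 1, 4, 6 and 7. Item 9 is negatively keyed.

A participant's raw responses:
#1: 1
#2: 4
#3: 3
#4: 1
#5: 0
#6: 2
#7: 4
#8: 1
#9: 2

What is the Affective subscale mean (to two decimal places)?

Affective items: 1, 4, 6, 7.
  item 1: 1
  item 4: 1
  item 6: 2
  item 7: 4
Sum = 1 + 1 + 2 + 4 = 8
Mean = 8 / 4 = 2.00

2.00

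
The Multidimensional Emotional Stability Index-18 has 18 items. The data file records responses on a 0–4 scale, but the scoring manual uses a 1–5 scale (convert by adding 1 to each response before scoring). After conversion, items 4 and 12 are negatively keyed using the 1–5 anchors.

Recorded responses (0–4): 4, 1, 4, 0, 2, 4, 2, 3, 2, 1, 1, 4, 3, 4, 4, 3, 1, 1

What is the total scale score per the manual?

Convert to 1–5: 5, 2, 5, 1, 3, 5, 3, 4, 3, 2, 2, 5, 4, 5, 5, 4, 2, 2
Reverse-coded (reversed = (1+5) − raw = 6 − raw):
  item 4: 6 − 1 = 5
  item 12: 6 − 5 = 1
Scored: 5, 2, 5, 5, 3, 5, 3, 4, 3, 2, 2, 1, 4, 5, 5, 4, 2, 2
Total = 62

62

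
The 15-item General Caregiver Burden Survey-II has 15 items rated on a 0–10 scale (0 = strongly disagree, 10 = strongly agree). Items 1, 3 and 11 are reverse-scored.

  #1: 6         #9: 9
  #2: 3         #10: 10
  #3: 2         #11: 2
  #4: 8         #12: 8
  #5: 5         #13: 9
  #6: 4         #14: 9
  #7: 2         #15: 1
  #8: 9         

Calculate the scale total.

97

Reverse-scored items use 10 − raw:
  item 1: 10 − 6 = 4
  item 3: 10 − 2 = 8
  item 11: 10 − 2 = 8
Scored responses: 4, 3, 8, 8, 5, 4, 2, 9, 9, 10, 8, 8, 9, 9, 1
Total = 4 + 3 + 8 + 8 + 5 + 4 + 2 + 9 + 9 + 10 + 8 + 8 + 9 + 9 + 1 = 97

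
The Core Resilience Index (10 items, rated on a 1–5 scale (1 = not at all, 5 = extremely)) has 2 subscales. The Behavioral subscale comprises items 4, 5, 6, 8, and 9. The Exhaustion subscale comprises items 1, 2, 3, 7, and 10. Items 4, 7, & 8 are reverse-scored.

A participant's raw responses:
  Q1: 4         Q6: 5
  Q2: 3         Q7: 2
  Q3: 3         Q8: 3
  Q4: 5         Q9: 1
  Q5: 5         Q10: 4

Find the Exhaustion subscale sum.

Exhaustion items: 1, 2, 3, 7, 10.
Of these, item 7 is reverse-scored; reversed = (1+5) − raw = 6 − raw.
  item 1: 4
  item 2: 3
  item 3: 3
  item 7: 6 − 2 = 4
  item 10: 4
Sum = 4 + 3 + 3 + 4 + 4 = 18

18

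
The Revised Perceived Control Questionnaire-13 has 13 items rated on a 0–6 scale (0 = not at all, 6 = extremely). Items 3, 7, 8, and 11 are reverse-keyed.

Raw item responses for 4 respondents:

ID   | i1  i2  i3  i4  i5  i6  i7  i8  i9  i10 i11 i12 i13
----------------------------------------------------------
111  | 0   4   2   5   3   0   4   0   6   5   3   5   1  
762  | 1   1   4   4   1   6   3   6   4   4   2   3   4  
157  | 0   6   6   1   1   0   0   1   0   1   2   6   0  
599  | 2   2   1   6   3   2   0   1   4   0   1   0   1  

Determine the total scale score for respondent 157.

Respondent 157 raw: 0, 6, 6, 1, 1, 0, 0, 1, 0, 1, 2, 6, 0.
Reverse-coded (reverse-coded value = 6 − response):
  item 1: 0
  item 2: 6
  item 3: 6 − 6 = 0
  item 4: 1
  item 5: 1
  item 6: 0
  item 7: 6 − 0 = 6
  item 8: 6 − 1 = 5
  item 9: 0
  item 10: 1
  item 11: 6 − 2 = 4
  item 12: 6
  item 13: 0
Sum = 0 + 6 + 0 + 1 + 1 + 0 + 6 + 5 + 0 + 1 + 4 + 6 + 0 = 30

30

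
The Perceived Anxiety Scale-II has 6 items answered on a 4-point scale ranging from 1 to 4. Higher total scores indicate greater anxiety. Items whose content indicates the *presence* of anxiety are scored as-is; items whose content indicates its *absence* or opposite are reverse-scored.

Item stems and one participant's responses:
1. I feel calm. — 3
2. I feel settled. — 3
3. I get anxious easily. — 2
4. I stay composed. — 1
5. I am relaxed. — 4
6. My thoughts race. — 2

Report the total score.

13

Items 1, 2, 4, 5 describe the absence/opposite of anxiety → reverse-score.
reverse-coded value = 5 − response.
  item 1: 5 − 3 = 2
  item 2: 5 − 3 = 2
  item 3: 2
  item 4: 5 − 1 = 4
  item 5: 5 − 4 = 1
  item 6: 2
Total = 2 + 2 + 2 + 4 + 1 + 2 = 13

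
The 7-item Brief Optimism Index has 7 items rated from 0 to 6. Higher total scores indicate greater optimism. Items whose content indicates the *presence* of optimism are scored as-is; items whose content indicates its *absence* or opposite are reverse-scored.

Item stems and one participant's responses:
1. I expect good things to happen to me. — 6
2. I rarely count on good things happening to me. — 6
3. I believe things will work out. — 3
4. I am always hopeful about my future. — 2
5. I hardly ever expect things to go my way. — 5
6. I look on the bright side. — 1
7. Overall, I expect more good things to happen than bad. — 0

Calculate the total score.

Items 2, 5 describe the absence/opposite of optimism → reverse-score.
reversed = (0+6) − raw = 6 − raw.
  item 1: 6
  item 2: 6 − 6 = 0
  item 3: 3
  item 4: 2
  item 5: 6 − 5 = 1
  item 6: 1
  item 7: 0
Total = 6 + 0 + 3 + 2 + 1 + 1 + 0 = 13

13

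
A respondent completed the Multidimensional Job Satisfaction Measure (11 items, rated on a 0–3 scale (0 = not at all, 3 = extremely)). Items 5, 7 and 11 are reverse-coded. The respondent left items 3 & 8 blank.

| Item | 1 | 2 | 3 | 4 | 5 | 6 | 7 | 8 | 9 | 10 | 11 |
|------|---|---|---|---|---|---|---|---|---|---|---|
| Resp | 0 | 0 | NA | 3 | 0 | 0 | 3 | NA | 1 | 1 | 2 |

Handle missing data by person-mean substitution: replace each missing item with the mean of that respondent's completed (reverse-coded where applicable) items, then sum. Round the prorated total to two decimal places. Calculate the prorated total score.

11.00

Reverse-coded (on a 0–3 scale, reversed = 3 − raw):
  item 5: 3 − 0 = 3
  item 7: 3 − 3 = 0
  item 11: 3 − 2 = 1
Completed scored items (9 of 11): 0, 0, 3, 3, 0, 0, 1, 1, 1; sum = 9.
Person mean = 9 / 9 ≈ 1.0000
Prorated total = (9 / 9) × 11 = 11.00 (to 2 dp)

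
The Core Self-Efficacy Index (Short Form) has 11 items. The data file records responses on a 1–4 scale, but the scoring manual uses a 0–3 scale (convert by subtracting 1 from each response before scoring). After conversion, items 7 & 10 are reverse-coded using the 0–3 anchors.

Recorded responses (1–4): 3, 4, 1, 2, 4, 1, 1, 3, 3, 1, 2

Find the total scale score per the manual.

Convert to 0–3: 2, 3, 0, 1, 3, 0, 0, 2, 2, 0, 1
Reverse-coded (reverse-coded value = 3 − response):
  item 7: 3 − 0 = 3
  item 10: 3 − 0 = 3
Scored: 2, 3, 0, 1, 3, 0, 3, 2, 2, 3, 1
Total = 20

20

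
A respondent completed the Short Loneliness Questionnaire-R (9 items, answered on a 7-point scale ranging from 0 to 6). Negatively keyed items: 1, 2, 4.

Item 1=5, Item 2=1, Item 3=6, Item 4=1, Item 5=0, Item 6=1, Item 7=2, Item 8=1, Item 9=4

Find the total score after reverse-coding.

Apply reverse scoring (on a 0–6 scale, reversed = 6 − raw):
  item 1: 6 − 5 = 1
  item 2: 6 − 1 = 5
  item 4: 6 − 1 = 5
Scored responses: 1, 5, 6, 5, 0, 1, 2, 1, 4
Total = 1 + 5 + 6 + 5 + 0 + 1 + 2 + 1 + 4 = 25

25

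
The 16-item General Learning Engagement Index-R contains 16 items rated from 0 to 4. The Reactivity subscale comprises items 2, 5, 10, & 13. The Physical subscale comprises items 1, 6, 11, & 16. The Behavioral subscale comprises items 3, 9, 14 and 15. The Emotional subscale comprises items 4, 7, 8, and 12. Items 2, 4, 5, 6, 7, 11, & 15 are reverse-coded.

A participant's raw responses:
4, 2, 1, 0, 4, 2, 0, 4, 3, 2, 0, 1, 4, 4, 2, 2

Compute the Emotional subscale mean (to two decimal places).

Emotional items: 4, 7, 8, 12.
Of these, items 4 & 7 are reverse-coded; reversed = (0+4) − raw = 4 − raw.
  item 4: 4 − 0 = 4
  item 7: 4 − 0 = 4
  item 8: 4
  item 12: 1
Sum = 4 + 4 + 4 + 1 = 13
Mean = 13 / 4 = 3.25

3.25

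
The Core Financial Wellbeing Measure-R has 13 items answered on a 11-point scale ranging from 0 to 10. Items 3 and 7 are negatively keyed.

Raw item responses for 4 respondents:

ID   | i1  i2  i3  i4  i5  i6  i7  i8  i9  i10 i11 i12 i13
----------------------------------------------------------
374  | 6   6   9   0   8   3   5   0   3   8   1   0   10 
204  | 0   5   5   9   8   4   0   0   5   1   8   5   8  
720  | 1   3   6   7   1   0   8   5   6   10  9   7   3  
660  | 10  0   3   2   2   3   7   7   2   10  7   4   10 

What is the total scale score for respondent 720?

Respondent 720 raw: 1, 3, 6, 7, 1, 0, 8, 5, 6, 10, 9, 7, 3.
Reverse-coded (reverse-coded value = 10 − response):
  item 1: 1
  item 2: 3
  item 3: 10 − 6 = 4
  item 4: 7
  item 5: 1
  item 6: 0
  item 7: 10 − 8 = 2
  item 8: 5
  item 9: 6
  item 10: 10
  item 11: 9
  item 12: 7
  item 13: 3
Sum = 1 + 3 + 4 + 7 + 1 + 0 + 2 + 5 + 6 + 10 + 9 + 7 + 3 = 58

58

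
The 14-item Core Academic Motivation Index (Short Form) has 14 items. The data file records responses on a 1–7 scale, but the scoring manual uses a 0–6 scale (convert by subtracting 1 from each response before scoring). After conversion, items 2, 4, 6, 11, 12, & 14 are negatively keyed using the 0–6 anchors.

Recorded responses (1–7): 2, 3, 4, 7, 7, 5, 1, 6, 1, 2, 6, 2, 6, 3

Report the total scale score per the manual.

37

Convert to 0–6: 1, 2, 3, 6, 6, 4, 0, 5, 0, 1, 5, 1, 5, 2
Reverse-coded (on a 0–6 scale, reversed = 6 − raw):
  item 2: 6 − 2 = 4
  item 4: 6 − 6 = 0
  item 6: 6 − 4 = 2
  item 11: 6 − 5 = 1
  item 12: 6 − 1 = 5
  item 14: 6 − 2 = 4
Scored: 1, 4, 3, 0, 6, 2, 0, 5, 0, 1, 1, 5, 5, 4
Total = 37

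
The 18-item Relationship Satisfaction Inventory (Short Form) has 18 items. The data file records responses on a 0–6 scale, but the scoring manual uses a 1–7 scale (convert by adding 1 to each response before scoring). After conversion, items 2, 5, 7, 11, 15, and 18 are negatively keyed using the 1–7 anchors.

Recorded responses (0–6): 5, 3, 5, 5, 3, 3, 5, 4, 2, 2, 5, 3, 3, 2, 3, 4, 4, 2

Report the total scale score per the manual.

Convert to 1–7: 6, 4, 6, 6, 4, 4, 6, 5, 3, 3, 6, 4, 4, 3, 4, 5, 5, 3
Reverse-coded (on a 1–7 scale, reversed = 8 − raw):
  item 2: 8 − 4 = 4
  item 5: 8 − 4 = 4
  item 7: 8 − 6 = 2
  item 11: 8 − 6 = 2
  item 15: 8 − 4 = 4
  item 18: 8 − 3 = 5
Scored: 6, 4, 6, 6, 4, 4, 2, 5, 3, 3, 2, 4, 4, 3, 4, 5, 5, 5
Total = 75

75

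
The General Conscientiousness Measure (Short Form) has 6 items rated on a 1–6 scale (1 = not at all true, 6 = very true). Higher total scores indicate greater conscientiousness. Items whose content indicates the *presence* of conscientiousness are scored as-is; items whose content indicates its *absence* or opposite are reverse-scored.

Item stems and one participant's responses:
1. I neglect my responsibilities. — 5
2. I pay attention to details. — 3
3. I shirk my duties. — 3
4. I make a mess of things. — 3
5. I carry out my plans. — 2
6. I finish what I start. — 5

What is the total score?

Items 1, 3, 4 describe the absence/opposite of conscientiousness → reverse-score.
reversed = (1+6) − raw = 7 − raw.
  item 1: 7 − 5 = 2
  item 2: 3
  item 3: 7 − 3 = 4
  item 4: 7 − 3 = 4
  item 5: 2
  item 6: 5
Total = 2 + 3 + 4 + 4 + 2 + 5 = 20

20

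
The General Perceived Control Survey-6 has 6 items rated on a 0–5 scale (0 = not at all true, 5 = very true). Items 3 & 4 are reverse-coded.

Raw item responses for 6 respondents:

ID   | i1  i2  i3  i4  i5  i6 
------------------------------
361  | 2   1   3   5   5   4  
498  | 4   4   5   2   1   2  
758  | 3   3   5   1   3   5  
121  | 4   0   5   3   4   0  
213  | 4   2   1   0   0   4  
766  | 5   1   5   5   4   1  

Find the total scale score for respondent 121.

10

Respondent 121 raw: 4, 0, 5, 3, 4, 0.
Reverse-coded (reverse-coded value = 5 − response):
  item 1: 4
  item 2: 0
  item 3: 5 − 5 = 0
  item 4: 5 − 3 = 2
  item 5: 4
  item 6: 0
Sum = 4 + 0 + 0 + 2 + 4 + 0 = 10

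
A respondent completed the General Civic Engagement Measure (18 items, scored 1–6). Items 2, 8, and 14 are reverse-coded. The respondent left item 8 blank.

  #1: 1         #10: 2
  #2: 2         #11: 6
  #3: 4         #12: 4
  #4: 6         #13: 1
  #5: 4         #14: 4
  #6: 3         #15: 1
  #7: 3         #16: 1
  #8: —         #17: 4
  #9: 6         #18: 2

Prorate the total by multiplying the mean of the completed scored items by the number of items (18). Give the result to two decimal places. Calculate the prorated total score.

59.29

Reverse-coded (reversed = (1+6) − raw = 7 − raw):
  item 2: 7 − 2 = 5
  item 14: 7 − 4 = 3
Completed scored items (17 of 18): 1, 5, 4, 6, 4, 3, 3, 6, 2, 6, 4, 1, 3, 1, 1, 4, 2; sum = 56.
Person mean = 56 / 17 ≈ 3.2941
Prorated total = (56 / 17) × 18 = 59.29 (to 2 dp)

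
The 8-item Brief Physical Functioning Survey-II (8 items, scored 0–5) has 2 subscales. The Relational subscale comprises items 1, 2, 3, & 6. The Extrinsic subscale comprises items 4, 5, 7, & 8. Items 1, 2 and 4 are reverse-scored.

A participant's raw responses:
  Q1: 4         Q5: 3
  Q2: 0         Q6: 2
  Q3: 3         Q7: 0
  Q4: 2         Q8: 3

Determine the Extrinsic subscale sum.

9

Extrinsic items: 4, 5, 7, 8.
Of these, item 4 is reverse-scored; reversed = (0+5) − raw = 5 − raw.
  item 4: 5 − 2 = 3
  item 5: 3
  item 7: 0
  item 8: 3
Sum = 3 + 3 + 0 + 3 = 9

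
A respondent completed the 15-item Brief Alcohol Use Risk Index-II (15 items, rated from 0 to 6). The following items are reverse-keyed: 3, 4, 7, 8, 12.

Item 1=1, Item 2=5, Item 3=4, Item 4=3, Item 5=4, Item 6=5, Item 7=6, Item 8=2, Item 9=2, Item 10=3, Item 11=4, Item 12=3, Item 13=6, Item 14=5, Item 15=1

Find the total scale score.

48

Apply reverse scoring (reverse-coded value = 6 − response):
  item 3: 6 − 4 = 2
  item 4: 6 − 3 = 3
  item 7: 6 − 6 = 0
  item 8: 6 − 2 = 4
  item 12: 6 − 3 = 3
Scored items: 1, 5, 2, 3, 4, 5, 0, 4, 2, 3, 4, 3, 6, 5, 1
Total = 1 + 5 + 2 + 3 + 4 + 5 + 0 + 4 + 2 + 3 + 4 + 3 + 6 + 5 + 1 = 48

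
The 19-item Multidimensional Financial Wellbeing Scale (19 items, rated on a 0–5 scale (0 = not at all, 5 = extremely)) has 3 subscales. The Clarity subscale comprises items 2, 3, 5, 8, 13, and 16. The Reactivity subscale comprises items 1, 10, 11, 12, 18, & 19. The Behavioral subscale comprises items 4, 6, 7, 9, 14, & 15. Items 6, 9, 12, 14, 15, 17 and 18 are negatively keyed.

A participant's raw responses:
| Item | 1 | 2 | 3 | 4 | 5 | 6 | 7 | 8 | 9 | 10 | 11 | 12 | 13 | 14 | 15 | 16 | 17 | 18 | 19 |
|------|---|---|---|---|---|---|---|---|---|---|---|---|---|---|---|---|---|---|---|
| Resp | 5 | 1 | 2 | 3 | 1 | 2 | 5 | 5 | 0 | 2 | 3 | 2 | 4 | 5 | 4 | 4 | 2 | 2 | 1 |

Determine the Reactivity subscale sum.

17

Reactivity items: 1, 10, 11, 12, 18, 19.
Of these, items 12 and 18 are negatively keyed; reverse-coded value = 5 − response.
  item 1: 5
  item 10: 2
  item 11: 3
  item 12: 5 − 2 = 3
  item 18: 5 − 2 = 3
  item 19: 1
Sum = 5 + 2 + 3 + 3 + 3 + 1 = 17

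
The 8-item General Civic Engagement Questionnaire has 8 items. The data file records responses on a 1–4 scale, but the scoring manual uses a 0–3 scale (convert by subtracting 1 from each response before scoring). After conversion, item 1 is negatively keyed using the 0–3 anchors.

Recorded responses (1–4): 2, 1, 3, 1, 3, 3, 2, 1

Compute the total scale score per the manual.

Convert to 0–3: 1, 0, 2, 0, 2, 2, 1, 0
Reverse-coded (on a 0–3 scale, reversed = 3 − raw):
  item 1: 3 − 1 = 2
Scored: 2, 0, 2, 0, 2, 2, 1, 0
Total = 9

9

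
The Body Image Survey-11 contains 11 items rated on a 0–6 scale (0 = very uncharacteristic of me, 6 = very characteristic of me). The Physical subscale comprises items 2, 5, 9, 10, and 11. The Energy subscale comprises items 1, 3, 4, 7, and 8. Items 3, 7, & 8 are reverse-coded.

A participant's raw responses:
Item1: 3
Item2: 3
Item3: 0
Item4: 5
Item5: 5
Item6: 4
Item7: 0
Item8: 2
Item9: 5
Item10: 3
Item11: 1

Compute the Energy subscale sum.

24

Energy items: 1, 3, 4, 7, 8.
Of these, items 3, 7, & 8 are reverse-coded; reverse-coded value = 6 − response.
  item 1: 3
  item 3: 6 − 0 = 6
  item 4: 5
  item 7: 6 − 0 = 6
  item 8: 6 − 2 = 4
Sum = 3 + 6 + 5 + 6 + 4 = 24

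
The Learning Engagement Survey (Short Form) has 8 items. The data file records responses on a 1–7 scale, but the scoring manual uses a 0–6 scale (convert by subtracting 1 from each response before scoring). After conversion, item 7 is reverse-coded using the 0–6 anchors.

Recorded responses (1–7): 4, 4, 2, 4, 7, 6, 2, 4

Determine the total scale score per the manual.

29

Convert to 0–6: 3, 3, 1, 3, 6, 5, 1, 3
Reverse-coded (reverse-coded value = 6 − response):
  item 7: 6 − 1 = 5
Scored: 3, 3, 1, 3, 6, 5, 5, 3
Total = 29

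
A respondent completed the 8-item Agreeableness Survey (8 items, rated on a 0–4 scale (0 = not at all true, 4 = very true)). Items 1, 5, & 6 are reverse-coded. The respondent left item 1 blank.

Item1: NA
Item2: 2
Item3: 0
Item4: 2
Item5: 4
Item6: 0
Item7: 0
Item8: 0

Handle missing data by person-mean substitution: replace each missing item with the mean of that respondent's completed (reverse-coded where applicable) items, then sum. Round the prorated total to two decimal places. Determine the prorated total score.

9.14

Reverse-coded (on a 0–4 scale, reversed = 4 − raw):
  item 5: 4 − 4 = 0
  item 6: 4 − 0 = 4
Completed scored items (7 of 8): 2, 0, 2, 0, 4, 0, 0; sum = 8.
Person mean = 8 / 7 ≈ 1.1429
Prorated total = (8 / 7) × 8 = 9.14 (to 2 dp)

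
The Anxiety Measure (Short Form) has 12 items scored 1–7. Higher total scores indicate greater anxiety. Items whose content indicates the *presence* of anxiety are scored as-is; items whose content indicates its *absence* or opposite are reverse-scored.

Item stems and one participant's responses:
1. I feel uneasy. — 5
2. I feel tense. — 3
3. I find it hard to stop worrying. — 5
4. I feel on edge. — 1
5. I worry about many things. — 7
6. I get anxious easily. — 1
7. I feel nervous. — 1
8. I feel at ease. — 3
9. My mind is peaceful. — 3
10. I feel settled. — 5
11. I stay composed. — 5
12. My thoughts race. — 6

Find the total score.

45

Items 8, 9, 10, 11 describe the absence/opposite of anxiety → reverse-score.
reversed = (1+7) − raw = 8 − raw.
  item 1: 5
  item 2: 3
  item 3: 5
  item 4: 1
  item 5: 7
  item 6: 1
  item 7: 1
  item 8: 8 − 3 = 5
  item 9: 8 − 3 = 5
  item 10: 8 − 5 = 3
  item 11: 8 − 5 = 3
  item 12: 6
Total = 5 + 3 + 5 + 1 + 7 + 1 + 1 + 5 + 5 + 3 + 3 + 6 = 45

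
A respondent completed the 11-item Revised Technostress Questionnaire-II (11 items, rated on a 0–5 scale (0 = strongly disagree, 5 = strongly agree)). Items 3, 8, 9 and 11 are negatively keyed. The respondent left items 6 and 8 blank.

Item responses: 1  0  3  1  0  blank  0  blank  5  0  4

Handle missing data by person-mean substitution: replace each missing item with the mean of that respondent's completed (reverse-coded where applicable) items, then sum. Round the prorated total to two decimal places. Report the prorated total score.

6.11

Reverse-coded (reversed = (0+5) − raw = 5 − raw):
  item 3: 5 − 3 = 2
  item 9: 5 − 5 = 0
  item 11: 5 − 4 = 1
Completed scored items (9 of 11): 1, 0, 2, 1, 0, 0, 0, 0, 1; sum = 5.
Person mean = 5 / 9 ≈ 0.5556
Prorated total = (5 / 9) × 11 = 6.11 (to 2 dp)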